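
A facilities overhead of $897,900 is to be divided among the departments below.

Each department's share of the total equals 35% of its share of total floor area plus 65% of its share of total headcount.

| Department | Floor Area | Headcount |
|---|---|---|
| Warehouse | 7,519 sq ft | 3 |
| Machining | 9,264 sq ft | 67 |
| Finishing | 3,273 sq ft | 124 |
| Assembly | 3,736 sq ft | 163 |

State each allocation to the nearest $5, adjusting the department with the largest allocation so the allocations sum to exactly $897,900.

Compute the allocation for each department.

Warehouse: $104,220 | Machining: $231,900 | Finishing: $245,950 | Assembly: $315,830

Totals — floor area 23,792, headcount 357.
Composite weights (35% floor area + 65% headcount): Warehouse 0.1161; Machining 0.2583; Finishing 0.2739; Assembly 0.3517.
Proportional shares: Warehouse 104,221.85; Machining 231,900.54; Finishing 245,951.73; Assembly 315,825.88.
After rounding ($5): Warehouse $104,220; Machining $231,900; Finishing $245,950; Assembly $315,825. Sum = $897,895.
Difference $897,900 − $897,895 = +$5 applied to largest allocation (Assembly): Assembly becomes $315,830.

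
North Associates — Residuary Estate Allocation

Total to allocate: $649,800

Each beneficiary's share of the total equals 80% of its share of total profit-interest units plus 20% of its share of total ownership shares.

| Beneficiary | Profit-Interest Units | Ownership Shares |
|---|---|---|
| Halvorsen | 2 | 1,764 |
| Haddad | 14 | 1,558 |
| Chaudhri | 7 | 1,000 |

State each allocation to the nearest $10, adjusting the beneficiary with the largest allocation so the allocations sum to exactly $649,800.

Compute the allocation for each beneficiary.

Halvorsen: $98,250; Haddad: $363,270; Chaudhri: $188,280

Totals — profit-interest units 23, ownership shares 4,322.
Blended shares (80% profit-interest units + 20% ownership shares): Halvorsen 0.1512; Haddad 0.5591; Chaudhri 0.2898.
Pro-rata amounts: Halvorsen 98,245.92; Haddad 363,272.49; Chaudhri 188,281.59.
Rounded to nearest $10: Halvorsen $98,250; Haddad $363,270; Chaudhri $188,280. Sum = $649,800.
Rounded total matches; no reconciliation needed.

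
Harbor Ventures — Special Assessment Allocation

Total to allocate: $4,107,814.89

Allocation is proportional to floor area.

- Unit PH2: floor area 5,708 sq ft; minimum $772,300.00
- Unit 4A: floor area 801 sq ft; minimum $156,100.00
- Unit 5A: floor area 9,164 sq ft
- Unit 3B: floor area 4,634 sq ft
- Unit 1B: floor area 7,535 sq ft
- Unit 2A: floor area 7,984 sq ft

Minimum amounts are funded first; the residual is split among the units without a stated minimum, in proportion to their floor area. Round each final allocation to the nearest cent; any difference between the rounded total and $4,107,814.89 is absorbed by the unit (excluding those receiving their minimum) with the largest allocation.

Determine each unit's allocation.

Unit PH2: $772,300.00; Unit 4A: $156,100.00; Unit 5A: $993,831.50; Unit 3B: $502,555.13; Unit 1B: $817,167.21; Unit 2A: $865,861.05

Minimums first: Unit PH2 $772,300.00; Unit 4A $156,100.00. Remaining pool $3,179,414.89.
Remaining pool split over remaining floor area 29,317: Unit 5A 993,831.4989 → $993,831.50; Unit 3B 502,555.12502 → $502,555.13; Unit 1B 817,167.2134 → $817,167.21; Unit 2A 865,861.0527 → $865,861.05.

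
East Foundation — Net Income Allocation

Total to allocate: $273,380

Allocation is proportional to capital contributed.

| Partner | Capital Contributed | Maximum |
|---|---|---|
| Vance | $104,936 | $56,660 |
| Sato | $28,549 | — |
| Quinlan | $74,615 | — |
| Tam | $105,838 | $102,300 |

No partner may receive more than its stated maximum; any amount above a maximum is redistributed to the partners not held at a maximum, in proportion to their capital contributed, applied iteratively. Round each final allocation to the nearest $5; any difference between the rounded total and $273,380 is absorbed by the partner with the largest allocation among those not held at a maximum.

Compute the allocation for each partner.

Vance: $56,660; Sato: $31,665; Quinlan: $82,755; Tam: $102,300

Capital contributed total: 313,938.
Proportional shares (ignoring caps): Vance 91,379.20; Sato 24,860.72; Quinlan 64,975.41; Tam 92,164.67.
Held at cap: Vance ($56,660); residual $216,720 reallocated over remaining capital contributed 209,002.
Held at cap: Tam ($102,300); residual $114,420 reallocated over remaining capital contributed 103,164.
Shares after redistribution: Sato 31,663.92 → $31,665; Quinlan 82,756.08 → $82,755.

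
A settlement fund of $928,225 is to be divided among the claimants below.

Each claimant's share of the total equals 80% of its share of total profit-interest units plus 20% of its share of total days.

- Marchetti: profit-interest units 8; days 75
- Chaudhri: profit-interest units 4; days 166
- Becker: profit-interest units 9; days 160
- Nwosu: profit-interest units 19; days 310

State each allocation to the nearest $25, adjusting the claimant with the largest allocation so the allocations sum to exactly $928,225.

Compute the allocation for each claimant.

Totals — profit-interest units 40, days 711.
Blended shares (80% profit-interest units + 20% days): Marchetti 0.1811; Chaudhri 0.1267; Becker 0.2250; Nwosu 0.4672.
Unrounded shares: Marchetti 168,098.81; Chaudhri 117,601.28; Becker 208,857.15; Nwosu 433,667.76.
After rounding ($25): Marchetti $168,100; Chaudhri $117,600; Becker $208,850; Nwosu $433,675. Sum = $928,225.
No rounding difference to absorb.

Marchetti: $168,100; Chaudhri: $117,600; Becker: $208,850; Nwosu: $433,675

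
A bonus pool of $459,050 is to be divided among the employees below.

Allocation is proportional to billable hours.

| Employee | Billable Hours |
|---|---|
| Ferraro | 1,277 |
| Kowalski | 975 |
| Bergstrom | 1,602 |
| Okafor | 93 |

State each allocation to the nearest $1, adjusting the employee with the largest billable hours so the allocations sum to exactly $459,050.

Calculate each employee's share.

Ferraro: $148,520 | Kowalski: $113,396 | Bergstrom: $186,318 | Okafor: $10,816

Sum of billable hours: 1,277 + 975 + 1,602 + 93 = 3,947.
Raw shares: Ferraro 148,519.60; Kowalski 113,395.93; Bergstrom 186,318.24; Okafor 10,816.23.
Rounded to nearest $1: Ferraro $148,520; Kowalski $113,396; Bergstrom $186,318; Okafor $10,816. Sum = $459,050.
No rounding difference to absorb.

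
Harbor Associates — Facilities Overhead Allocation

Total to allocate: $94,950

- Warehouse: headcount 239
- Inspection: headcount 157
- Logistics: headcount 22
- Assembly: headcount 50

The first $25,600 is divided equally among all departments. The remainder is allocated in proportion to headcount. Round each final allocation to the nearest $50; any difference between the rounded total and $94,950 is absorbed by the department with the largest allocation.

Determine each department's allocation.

First tranche $25,600 split equally: $6,400 each.
Remainder $69,350 by headcount (total 468): Warehouse 35,415.92 → $35,400; Inspection 23,264.85 → $23,250; Logistics 3,260.04 → $3,250; Assembly 7,409.19 → $7,400.
Rounding difference +$50 on remainder applied to Warehouse.
Totals: Warehouse $6,400 + $35,450 = $41,850; Inspection $6,400 + $23,250 = $29,650; Logistics $6,400 + $3,250 = $9,650; Assembly $6,400 + $7,400 = $13,800.

Warehouse: $41,850 · Inspection: $29,650 · Logistics: $9,650 · Assembly: $13,800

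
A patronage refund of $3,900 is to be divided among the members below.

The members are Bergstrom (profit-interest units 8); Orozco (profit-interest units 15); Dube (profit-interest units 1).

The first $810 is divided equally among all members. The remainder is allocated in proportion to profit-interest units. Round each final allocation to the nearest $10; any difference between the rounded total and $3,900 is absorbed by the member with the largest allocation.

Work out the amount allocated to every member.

Equal tier: $810 ÷ 3 = $270 apiece.
Remainder $3,090 by profit-interest units (total 24): Bergstrom 1,030.00 → $1,030; Orozco 1,931.25 → $1,930; Dube 128.75 → $130.
Totals: Bergstrom $270 + $1,030 = $1,300; Orozco $270 + $1,930 = $2,200; Dube $270 + $130 = $400.

Bergstrom: $1,300 · Orozco: $2,200 · Dube: $400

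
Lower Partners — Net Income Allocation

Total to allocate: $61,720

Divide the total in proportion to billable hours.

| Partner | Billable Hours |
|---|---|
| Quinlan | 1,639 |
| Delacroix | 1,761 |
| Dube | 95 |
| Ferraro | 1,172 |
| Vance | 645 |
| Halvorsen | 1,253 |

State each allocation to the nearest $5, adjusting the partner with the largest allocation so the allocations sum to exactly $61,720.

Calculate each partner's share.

Quinlan: $15,410 | Delacroix: $16,550 | Dube: $895 | Ferraro: $11,020 | Vance: $6,065 | Halvorsen: $11,780

Billable hours total: 6,565.
Pro-rata amounts: Quinlan 1,639/6,565 × $61,720 = 15,408.85; Delacroix 1,761/6,565 × $61,720 = 16,555.81; Dube 95/6,565 × $61,720 = 893.13; Ferraro 1,172/6,565 × $61,720 = 11,018.41; Vance 645/6,565 × $61,720 = 6,063.88; Halvorsen 1,253/6,565 × $61,720 = 11,779.92.
Rounded to nearest $5: Quinlan $15,410; Delacroix $16,555; Dube $895; Ferraro $11,020; Vance $6,065; Halvorsen $11,780. Sum = $61,725.
Difference $61,720 − $61,725 = −$5 applied to largest allocation (Delacroix): Delacroix becomes $16,550.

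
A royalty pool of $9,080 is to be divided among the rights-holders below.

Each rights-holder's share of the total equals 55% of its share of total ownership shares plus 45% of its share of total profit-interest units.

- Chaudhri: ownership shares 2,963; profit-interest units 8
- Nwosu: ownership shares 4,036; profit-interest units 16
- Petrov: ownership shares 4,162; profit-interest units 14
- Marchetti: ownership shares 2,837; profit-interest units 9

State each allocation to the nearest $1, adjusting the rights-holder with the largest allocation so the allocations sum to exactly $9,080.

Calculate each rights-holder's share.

Ownership shares total 13,998; profit-interest units total 47.
Composite weights (55% ownership shares + 45% profit-interest units): Chaudhri 0.1930; Nwosu 0.3118; Petrov 0.2976; Marchetti 0.1976.
Raw shares: Chaudhri 1,752.58; Nwosu 2,830.88; Petrov 2,701.96; Marchetti 1,794.57.
At nearest $1: Chaudhri $1,753; Nwosu $2,831; Petrov $2,702; Marchetti $1,795. Sum = $9,081.
Difference $9,080 − $9,081 = −$1 applied to largest allocation (Nwosu): Nwosu becomes $2,830.

Chaudhri: $1,753; Nwosu: $2,830; Petrov: $2,702; Marchetti: $1,795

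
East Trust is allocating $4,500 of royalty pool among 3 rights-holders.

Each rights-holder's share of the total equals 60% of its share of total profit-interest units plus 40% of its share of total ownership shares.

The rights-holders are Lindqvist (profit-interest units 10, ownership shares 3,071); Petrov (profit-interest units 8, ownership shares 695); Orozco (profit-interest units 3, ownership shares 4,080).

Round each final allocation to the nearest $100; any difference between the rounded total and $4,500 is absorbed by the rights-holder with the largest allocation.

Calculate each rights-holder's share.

Totals — profit-interest units 21, ownership shares 7,846.
Composite weights (60% profit-interest units + 40% ownership shares): Lindqvist 0.4423; Petrov 0.2640; Orozco 0.2937.
Proportional shares: Lindqvist 1,990.25; Petrov 1,188.02; Orozco 1,321.73.
After rounding ($100): Lindqvist $2,000; Petrov $1,200; Orozco $1,300. Sum = $4,500.
No rounding difference to absorb.

Lindqvist: $2,000 | Petrov: $1,200 | Orozco: $1,300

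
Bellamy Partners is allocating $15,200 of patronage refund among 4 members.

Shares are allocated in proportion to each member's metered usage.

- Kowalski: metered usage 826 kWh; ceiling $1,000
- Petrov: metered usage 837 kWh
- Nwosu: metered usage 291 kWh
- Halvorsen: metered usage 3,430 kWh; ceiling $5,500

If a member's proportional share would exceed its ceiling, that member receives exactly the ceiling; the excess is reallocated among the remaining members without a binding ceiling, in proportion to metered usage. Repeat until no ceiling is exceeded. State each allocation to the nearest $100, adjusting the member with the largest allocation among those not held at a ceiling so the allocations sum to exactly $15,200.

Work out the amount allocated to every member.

Metered usage total: 5,384.
Proportional shares (ignoring caps): Kowalski 2,331.95; Petrov 2,363.00; Nwosu 821.55; Halvorsen 9,683.51.
Held at cap: Kowalski ($1,000), Halvorsen ($5,500); remaining pool $8,700 reallocated over remaining metered usage 1,128.
Remaining shares: Petrov 6,455.59 → $6,500; Nwosu 2,244.41 → $2,200.

Kowalski: $1,000 | Petrov: $6,500 | Nwosu: $2,200 | Halvorsen: $5,500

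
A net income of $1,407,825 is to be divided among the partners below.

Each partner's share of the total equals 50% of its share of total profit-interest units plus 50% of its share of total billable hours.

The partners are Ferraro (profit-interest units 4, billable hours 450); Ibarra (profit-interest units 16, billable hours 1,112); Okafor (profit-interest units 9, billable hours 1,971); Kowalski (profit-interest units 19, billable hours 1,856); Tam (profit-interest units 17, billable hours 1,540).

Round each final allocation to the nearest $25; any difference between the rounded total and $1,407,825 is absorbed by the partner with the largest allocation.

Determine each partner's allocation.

Ferraro: $89,025 · Ibarra: $286,250 · Okafor: $297,700 · Kowalski: $394,300 · Tam: $340,550

Totals — profit-interest units 65, billable hours 6,929.
Blended shares (50% profit-interest units + 50% billable hours): Ferraro 0.0632; Ibarra 0.2033; Okafor 0.2115; Kowalski 0.2801; Tam 0.2419.
Raw shares: Ferraro 89,032.89; Ibarra 286,238.11; Okafor 297,697.39; Kowalski 394,308.84; Tam 340,547.77.
Rounded to nearest $25: Ferraro $89,025; Ibarra $286,250; Okafor $297,700; Kowalski $394,300; Tam $340,550. Sum = $1,407,825.
Sum already equals the total — no adjustment.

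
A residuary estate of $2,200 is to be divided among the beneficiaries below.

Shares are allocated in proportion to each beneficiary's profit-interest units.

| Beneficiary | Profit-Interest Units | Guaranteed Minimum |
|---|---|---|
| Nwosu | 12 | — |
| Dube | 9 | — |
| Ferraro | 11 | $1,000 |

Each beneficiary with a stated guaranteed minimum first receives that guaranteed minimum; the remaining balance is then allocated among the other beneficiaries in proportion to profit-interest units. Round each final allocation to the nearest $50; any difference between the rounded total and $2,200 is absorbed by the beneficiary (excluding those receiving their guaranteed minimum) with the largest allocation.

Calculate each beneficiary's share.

Minimums first: Ferraro $1,000. Balance $1,200.
Balance split over remaining profit-interest units 21: Nwosu 685.71 → $700; Dube 514.29 → $500.

Nwosu: $700; Dube: $500; Ferraro: $1,000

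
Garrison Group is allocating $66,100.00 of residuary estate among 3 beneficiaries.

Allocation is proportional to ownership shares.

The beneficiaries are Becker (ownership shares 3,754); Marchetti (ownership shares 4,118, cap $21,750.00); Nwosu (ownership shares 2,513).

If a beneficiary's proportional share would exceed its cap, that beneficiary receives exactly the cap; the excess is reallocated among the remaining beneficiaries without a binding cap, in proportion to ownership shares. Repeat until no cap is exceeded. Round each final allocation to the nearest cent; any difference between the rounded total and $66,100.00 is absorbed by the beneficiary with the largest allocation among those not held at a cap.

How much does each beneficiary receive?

Becker: $26,566.12; Marchetti: $21,750.00; Nwosu: $17,783.88

Sum of ownership shares: 10,385.
Proportional shares (ignoring caps): Becker 23,894.0202; Marchetti 26,210.8618; Nwosu 15,995.1180.
Capped: Marchetti ($21,750.00); remaining pool $44,350.00 reallocated over remaining ownership shares 6,267.
Redistributed shares: Becker 26,566.1241 → $26,566.12; Nwosu 17,783.8759 → $17,783.88.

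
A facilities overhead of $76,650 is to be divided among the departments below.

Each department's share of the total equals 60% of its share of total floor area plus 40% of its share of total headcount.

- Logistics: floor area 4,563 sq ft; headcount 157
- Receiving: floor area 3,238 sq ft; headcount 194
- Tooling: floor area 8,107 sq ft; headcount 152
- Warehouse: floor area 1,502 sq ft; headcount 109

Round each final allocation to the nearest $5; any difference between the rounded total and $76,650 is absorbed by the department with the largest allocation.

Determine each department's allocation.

Logistics: $19,920 | Receiving: $18,270 | Tooling: $29,030 | Warehouse: $9,430

Floor area total 17,410; headcount total 612.
Blended shares (60% floor area + 40% headcount): Logistics 0.2599; Receiving 0.2384; Tooling 0.3787; Warehouse 0.1230.
Proportional shares: Logistics 19,918.95; Receiving 18,272.47; Tooling 29,030.23; Warehouse 9,428.35.
Rounded to nearest $5: Logistics $19,920; Receiving $18,270; Tooling $29,030; Warehouse $9,430. Sum = $76,650.
No rounding difference to absorb.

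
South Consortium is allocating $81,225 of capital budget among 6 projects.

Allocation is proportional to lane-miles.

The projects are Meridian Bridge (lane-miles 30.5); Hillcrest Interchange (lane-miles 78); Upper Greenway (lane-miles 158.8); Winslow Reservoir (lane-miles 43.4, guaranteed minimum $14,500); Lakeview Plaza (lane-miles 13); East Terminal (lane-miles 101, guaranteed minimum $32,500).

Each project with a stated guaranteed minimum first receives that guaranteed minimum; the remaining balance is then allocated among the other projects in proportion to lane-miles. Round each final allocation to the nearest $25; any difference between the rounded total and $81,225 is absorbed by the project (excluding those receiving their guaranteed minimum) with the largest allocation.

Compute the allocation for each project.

Guaranteed amounts: Winslow Reservoir $14,500; East Terminal $32,500. Balance $34,225.
Balance split over remaining lane-miles 280.3: Meridian Bridge 3,724.09 → $3,725; Hillcrest Interchange 9,523.90 → $9,525; Upper Greenway 19,389.69 → $19,400; Lakeview Plaza 1,587.32 → $1,575.

Meridian Bridge: $3,725 | Hillcrest Interchange: $9,525 | Upper Greenway: $19,400 | Winslow Reservoir: $14,500 | Lakeview Plaza: $1,575 | East Terminal: $32,500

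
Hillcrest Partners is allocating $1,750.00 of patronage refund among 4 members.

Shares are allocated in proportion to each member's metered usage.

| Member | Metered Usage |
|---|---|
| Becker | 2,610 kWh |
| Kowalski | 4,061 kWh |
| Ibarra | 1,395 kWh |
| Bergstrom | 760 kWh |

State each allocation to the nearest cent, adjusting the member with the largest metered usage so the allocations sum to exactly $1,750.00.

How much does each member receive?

Becker: $517.51 · Kowalski: $805.20 · Ibarra: $276.60 · Bergstrom: $150.69

Metered usage total: 2,610 + 4,061 + 1,395 + 760 = 8,826.
Raw shares: Becker 517.5051; Kowalski 805.2062; Ibarra 276.5976; Bergstrom 150.6911.
At nearest cent: Becker $517.51; Kowalski $805.21; Ibarra $276.60; Bergstrom $150.69. Sum = $1,750.01.
Difference $1,750.00 − $1,750.01 = −$0.01 applied to largest metered usage (Kowalski): Kowalski becomes $805.20.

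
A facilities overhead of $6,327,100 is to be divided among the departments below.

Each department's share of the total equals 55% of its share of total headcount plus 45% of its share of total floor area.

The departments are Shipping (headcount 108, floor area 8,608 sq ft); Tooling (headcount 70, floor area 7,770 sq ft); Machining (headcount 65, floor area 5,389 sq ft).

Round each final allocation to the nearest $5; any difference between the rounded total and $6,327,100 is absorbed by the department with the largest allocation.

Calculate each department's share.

Headcount total 243; floor area total 21,767.
Combined weights (55% headcount + 45% floor area): Shipping 0.4224; Tooling 0.3191; Machining 0.2585.
Raw shares: Shipping 2,672,579.08; Tooling 2,018,783.26; Machining 1,635,737.66.
Rounded to nearest $5: Shipping $2,672,580; Tooling $2,018,785; Machining $1,635,740. Sum = $6,327,105.
Difference $6,327,100 − $6,327,105 = −$5 applied to largest allocation (Shipping): Shipping becomes $2,672,575.

Shipping: $2,672,575 | Tooling: $2,018,785 | Machining: $1,635,740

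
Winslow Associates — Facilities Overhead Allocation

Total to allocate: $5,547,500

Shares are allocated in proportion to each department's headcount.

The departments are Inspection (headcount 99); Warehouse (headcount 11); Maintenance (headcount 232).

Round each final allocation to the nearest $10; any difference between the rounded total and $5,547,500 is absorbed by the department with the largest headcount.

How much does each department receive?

Inspection: $1,605,860 · Warehouse: $178,430 · Maintenance: $3,763,210

Total headcount = 99 + 11 + 232 = 342.
Proportional shares: Inspection 1,605,855.26; Warehouse 178,428.36; Maintenance 3,763,216.37.
Rounded to nearest $10: Inspection $1,605,860; Warehouse $178,430; Maintenance $3,763,220. Sum = $5,547,510.
Difference $5,547,500 − $5,547,510 = −$10 applied to largest headcount (Maintenance): Maintenance becomes $3,763,210.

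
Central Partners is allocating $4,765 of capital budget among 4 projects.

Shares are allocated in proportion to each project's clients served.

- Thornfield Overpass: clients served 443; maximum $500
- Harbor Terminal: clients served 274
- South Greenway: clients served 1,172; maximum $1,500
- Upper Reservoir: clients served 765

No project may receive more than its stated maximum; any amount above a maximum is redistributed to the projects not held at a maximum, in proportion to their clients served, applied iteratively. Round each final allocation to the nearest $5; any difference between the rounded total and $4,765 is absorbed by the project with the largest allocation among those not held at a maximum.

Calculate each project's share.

Total clients served = 2,654.
Proportional shares (ignoring caps): Thornfield Overpass 795.36; Harbor Terminal 491.94; South Greenway 2,104.21; Upper Reservoir 1,373.48.
Held at cap: Thornfield Overpass ($500), South Greenway ($1,500); residual $2,765 reallocated over remaining clients served 1,039.
Redistributed shares: Harbor Terminal 729.17 → $730; Upper Reservoir 2,035.83 → $2,035.

Thornfield Overpass: $500 · Harbor Terminal: $730 · South Greenway: $1,500 · Upper Reservoir: $2,035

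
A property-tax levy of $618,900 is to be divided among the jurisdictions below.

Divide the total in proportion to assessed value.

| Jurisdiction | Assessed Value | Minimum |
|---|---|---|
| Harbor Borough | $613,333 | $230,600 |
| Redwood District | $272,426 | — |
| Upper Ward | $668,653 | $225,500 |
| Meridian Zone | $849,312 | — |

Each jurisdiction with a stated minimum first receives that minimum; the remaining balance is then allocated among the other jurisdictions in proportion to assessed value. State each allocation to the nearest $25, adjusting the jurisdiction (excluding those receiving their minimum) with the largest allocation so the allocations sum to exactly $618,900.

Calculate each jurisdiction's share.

Fund the minimums — Harbor Borough $230,600; Upper Ward $225,500. Residual $162,800.
Residual split over remaining assessed value 1,121,738: Redwood District 39,537.71 → $39,550; Meridian Zone 123,262.29 → $123,250.

Harbor Borough: $230,600 | Redwood District: $39,550 | Upper Ward: $225,500 | Meridian Zone: $123,250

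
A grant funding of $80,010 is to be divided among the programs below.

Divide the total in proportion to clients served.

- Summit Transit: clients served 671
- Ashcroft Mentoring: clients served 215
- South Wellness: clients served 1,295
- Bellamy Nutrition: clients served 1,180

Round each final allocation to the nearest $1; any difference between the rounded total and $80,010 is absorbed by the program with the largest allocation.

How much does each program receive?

Combined clients served = 3,361.
Unrounded shares: Summit Transit 671/3,361 × $80,010 = 15,973.43; Ashcroft Mentoring 215/3,361 × $80,010 = 5,118.16; South Wellness 1,295/3,361 × $80,010 = 30,828.01; Bellamy Nutrition 1,180/3,361 × $80,010 = 28,090.39.
At nearest $1: Summit Transit $15,973; Ashcroft Mentoring $5,118; South Wellness $30,828; Bellamy Nutrition $28,090. Sum = $80,009.
Difference $80,010 − $80,009 = +$1 applied to largest allocation (South Wellness): South Wellness becomes $30,829.

Summit Transit: $15,973 · Ashcroft Mentoring: $5,118 · South Wellness: $30,829 · Bellamy Nutrition: $28,090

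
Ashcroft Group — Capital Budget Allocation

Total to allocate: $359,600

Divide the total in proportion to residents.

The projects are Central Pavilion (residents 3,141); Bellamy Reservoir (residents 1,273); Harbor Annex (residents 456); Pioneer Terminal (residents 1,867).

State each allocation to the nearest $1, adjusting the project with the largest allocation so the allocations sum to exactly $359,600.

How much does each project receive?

Residents total: 6,737.
Pro-rata amounts: Central Pavilion 3,141/6,737 × $359,600 = 167,656.76; Bellamy Reservoir 1,273/6,737 × $359,600 = 67,948.76; Harbor Annex 456/6,737 × $359,600 = 24,339.85; Pioneer Terminal 1,867/6,737 × $359,600 = 99,654.62.
After rounding ($1): Central Pavilion $167,657; Bellamy Reservoir $67,949; Harbor Annex $24,340; Pioneer Terminal $99,655. Sum = $359,601.
Difference $359,600 − $359,601 = −$1 applied to largest allocation (Central Pavilion): Central Pavilion becomes $167,656.

Central Pavilion: $167,656 · Bellamy Reservoir: $67,949 · Harbor Annex: $24,340 · Pioneer Terminal: $99,655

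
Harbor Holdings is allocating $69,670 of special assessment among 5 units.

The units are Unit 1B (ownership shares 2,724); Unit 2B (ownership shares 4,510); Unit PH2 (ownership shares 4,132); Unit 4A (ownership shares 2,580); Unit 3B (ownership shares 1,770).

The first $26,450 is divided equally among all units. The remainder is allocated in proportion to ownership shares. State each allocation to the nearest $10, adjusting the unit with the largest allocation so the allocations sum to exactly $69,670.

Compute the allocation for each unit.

$26,450 shared equally gives $5,290 per unit.
Remainder $43,220 by ownership shares (total 15,716): Unit 1B 7,491.17 → $7,490; Unit 2B 12,402.79 → $12,400; Unit PH2 11,363.26 → $11,360; Unit 4A 7,095.16 → $7,100; Unit 3B 4,867.61 → $4,870.
Totals: Unit 1B $5,290 + $7,490 = $12,780; Unit 2B $5,290 + $12,400 = $17,690; Unit PH2 $5,290 + $11,360 = $16,650; Unit 4A $5,290 + $7,100 = $12,390; Unit 3B $5,290 + $4,870 = $10,160.

Unit 1B: $12,780; Unit 2B: $17,690; Unit PH2: $16,650; Unit 4A: $12,390; Unit 3B: $10,160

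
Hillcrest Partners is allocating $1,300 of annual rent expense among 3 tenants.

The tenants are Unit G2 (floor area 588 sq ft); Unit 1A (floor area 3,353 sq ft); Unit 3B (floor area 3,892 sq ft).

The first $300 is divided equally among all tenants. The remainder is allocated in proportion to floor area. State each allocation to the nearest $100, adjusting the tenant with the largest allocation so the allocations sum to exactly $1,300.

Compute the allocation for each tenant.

First tranche $300 split equally: $100 each.
Remainder $1,000 by floor area (total 7,833): Unit G2 75.07 → $100; Unit 1A 428.06 → $400; Unit 3B 496.87 → $500.
Totals: Unit G2 $100 + $100 = $200; Unit 1A $100 + $400 = $500; Unit 3B $100 + $500 = $600.

Unit G2: $200; Unit 1A: $500; Unit 3B: $600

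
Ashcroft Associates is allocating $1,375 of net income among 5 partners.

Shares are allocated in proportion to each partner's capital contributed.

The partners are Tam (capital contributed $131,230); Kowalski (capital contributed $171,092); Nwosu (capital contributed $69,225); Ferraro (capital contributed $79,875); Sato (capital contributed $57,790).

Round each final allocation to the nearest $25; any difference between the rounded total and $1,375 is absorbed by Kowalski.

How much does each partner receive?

Combined capital contributed = 509,212.
Unrounded shares: Tam 131,230/509,212 × $1,375 = 354.35; Kowalski 171,092/509,212 × $1,375 = 461.99; Nwosu 69,225/509,212 × $1,375 = 186.92; Ferraro 79,875/509,212 × $1,375 = 215.68; Sato 57,790/509,212 × $1,375 = 156.05.
Rounded to nearest $25: Tam $350; Kowalski $450; Nwosu $175; Ferraro $225; Sato $150. Sum = $1,350.
Difference $1,375 − $1,350 = +$25 applied to Kowalski: Kowalski becomes $475.

Tam: $350 | Kowalski: $475 | Nwosu: $175 | Ferraro: $225 | Sato: $150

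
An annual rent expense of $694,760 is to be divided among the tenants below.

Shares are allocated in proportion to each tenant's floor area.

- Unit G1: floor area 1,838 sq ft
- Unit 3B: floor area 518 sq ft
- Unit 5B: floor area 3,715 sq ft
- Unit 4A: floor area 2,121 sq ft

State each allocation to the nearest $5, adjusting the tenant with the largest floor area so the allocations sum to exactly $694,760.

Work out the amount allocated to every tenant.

Total floor area = 1,838 + 518 + 3,715 + 2,121 = 8,192.
Raw shares: Unit G1 155,879.99; Unit 3B 43,931.36; Unit 5B 315,067.55; Unit 4A 179,881.10.
After rounding ($5): Unit G1 $155,880; Unit 3B $43,930; Unit 5B $315,070; Unit 4A $179,880. Sum = $694,760.
Rounded total matches; no reconciliation needed.

Unit G1: $155,880 | Unit 3B: $43,930 | Unit 5B: $315,070 | Unit 4A: $179,880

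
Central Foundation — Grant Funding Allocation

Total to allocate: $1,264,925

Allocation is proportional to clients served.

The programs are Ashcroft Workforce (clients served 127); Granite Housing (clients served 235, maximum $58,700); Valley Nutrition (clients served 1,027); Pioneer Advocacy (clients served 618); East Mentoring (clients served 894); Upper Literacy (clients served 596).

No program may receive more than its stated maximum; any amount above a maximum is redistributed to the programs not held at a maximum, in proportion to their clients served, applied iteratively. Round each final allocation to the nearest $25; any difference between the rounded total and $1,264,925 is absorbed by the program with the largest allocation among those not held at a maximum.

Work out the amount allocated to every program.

Ashcroft Workforce: $46,950; Granite Housing: $58,700; Valley Nutrition: $379,775; Pioneer Advocacy: $228,525; East Mentoring: $330,575; Upper Literacy: $220,400

Total clients served = 3,497.
Proportional shares (ignoring caps): Ashcroft Workforce 45,938.08; Granite Housing 85,003.54; Valley Nutrition 371,483.55; Pioneer Advocacy 223,541.22; East Mentoring 323,375.16; Upper Literacy 215,583.44.
Cap binds for Granite Housing ($58,700); balance $1,206,225 reallocated over remaining clients served 3,262.
Remaining shares: Ashcroft Workforce 46,962.16 → $46,950; Valley Nutrition 379,764.89 → $379,775; Pioneer Advocacy 228,524.54 → $228,525; East Mentoring 330,584.04 → $330,575; Upper Literacy 220,389.36 → $220,400.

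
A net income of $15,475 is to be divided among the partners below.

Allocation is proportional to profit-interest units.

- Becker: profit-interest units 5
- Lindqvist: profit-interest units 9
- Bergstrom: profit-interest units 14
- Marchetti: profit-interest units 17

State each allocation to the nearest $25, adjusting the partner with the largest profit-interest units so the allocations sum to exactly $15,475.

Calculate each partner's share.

Sum of profit-interest units: 45.
Pro-rata amounts: Becker 5/45 × $15,475 = 1,719.44; Lindqvist 9/45 × $15,475 = 3,095.00; Bergstrom 14/45 × $15,475 = 4,814.44; Marchetti 17/45 × $15,475 = 5,846.11.
At nearest $25: Becker $1,725; Lindqvist $3,100; Bergstrom $4,825; Marchetti $5,850. Sum = $15,500.
Difference $15,475 − $15,500 = −$25 applied to largest profit-interest units (Marchetti): Marchetti becomes $5,825.

Becker: $1,725 · Lindqvist: $3,100 · Bergstrom: $4,825 · Marchetti: $5,825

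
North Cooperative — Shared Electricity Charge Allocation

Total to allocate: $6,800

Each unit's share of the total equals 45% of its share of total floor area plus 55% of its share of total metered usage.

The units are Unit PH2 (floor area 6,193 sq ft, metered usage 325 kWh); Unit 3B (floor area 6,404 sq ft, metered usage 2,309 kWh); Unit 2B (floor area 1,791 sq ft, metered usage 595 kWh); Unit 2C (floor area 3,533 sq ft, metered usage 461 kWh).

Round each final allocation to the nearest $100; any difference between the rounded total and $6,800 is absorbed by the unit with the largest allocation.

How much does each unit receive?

Unit PH2: $1,400 | Unit 3B: $3,400 | Unit 2B: $900 | Unit 2C: $1,100

Floor area total 17,921; metered usage total 3,690.
Blended shares (45% floor area + 55% metered usage): Unit PH2 0.2039; Unit 3B 0.5050; Unit 2B 0.1337; Unit 2C 0.1574.
Unrounded shares: Unit PH2 1,386.85; Unit 3B 3,433.77; Unit 2B 908.87; Unit 2C 1,070.50.
At nearest $100: Unit PH2 $1,400; Unit 3B $3,400; Unit 2B $900; Unit 2C $1,100. Sum = $6,800.
Sum already equals the total — no adjustment.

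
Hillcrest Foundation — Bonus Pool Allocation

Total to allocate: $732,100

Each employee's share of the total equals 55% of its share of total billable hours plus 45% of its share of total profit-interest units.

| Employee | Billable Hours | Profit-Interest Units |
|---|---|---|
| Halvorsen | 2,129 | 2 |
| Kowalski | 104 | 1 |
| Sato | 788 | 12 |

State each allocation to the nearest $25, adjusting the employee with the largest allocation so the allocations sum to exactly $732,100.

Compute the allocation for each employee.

Billable hours total 3,021; profit-interest units total 15.
Composite weights (55% billable hours + 45% profit-interest units): Halvorsen 0.4476; Kowalski 0.0489; Sato 0.5035.
Raw shares: Halvorsen 327,690.48; Kowalski 35,824.67; Sato 368,584.84.
After rounding ($25): Halvorsen $327,700; Kowalski $35,825; Sato $368,575. Sum = $732,100.
Rounded total matches; no reconciliation needed.

Halvorsen: $327,700; Kowalski: $35,825; Sato: $368,575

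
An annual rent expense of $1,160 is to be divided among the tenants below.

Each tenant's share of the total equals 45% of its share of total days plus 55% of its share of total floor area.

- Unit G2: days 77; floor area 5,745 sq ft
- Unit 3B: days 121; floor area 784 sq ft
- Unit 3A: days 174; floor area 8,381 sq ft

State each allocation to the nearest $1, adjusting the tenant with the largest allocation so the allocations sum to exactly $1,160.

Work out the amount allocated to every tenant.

Days total 372; floor area total 14,910.
Composite weights (45% days + 55% floor area): Unit G2 0.3051; Unit 3B 0.1753; Unit 3A 0.5196.
Proportional shares: Unit G2 353.88; Unit 3B 203.34; Unit 3A 602.78.
At nearest $1: Unit G2 $354; Unit 3B $203; Unit 3A $603. Sum = $1,160.
No rounding difference to absorb.

Unit G2: $354 · Unit 3B: $203 · Unit 3A: $603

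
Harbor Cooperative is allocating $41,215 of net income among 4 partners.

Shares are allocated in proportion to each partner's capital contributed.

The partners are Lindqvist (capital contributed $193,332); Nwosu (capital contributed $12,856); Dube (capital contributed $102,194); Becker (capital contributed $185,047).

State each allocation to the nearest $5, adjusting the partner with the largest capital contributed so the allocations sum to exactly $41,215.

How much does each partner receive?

Lindqvist: $16,150; Nwosu: $1,075; Dube: $8,535; Becker: $15,455

Capital contributed total: 193,332 + 12,856 + 102,194 + 185,047 = 493,429.
Proportional shares: Lindqvist 16,148.58; Nwosu 1,073.83; Dube 8,536.03; Becker 15,456.55.
After rounding ($5): Lindqvist $16,150; Nwosu $1,075; Dube $8,535; Becker $15,455. Sum = $41,215.
Sum already equals the total — no adjustment.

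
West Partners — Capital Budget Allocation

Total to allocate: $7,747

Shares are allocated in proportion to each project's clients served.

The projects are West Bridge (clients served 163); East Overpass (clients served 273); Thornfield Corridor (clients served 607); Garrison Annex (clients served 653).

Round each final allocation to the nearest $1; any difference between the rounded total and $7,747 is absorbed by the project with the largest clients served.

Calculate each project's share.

West Bridge: $745 · East Overpass: $1,247 · Thornfield Corridor: $2,773 · Garrison Annex: $2,982

Total clients served = 1,696.
Pro-rata amounts: West Bridge 163/1,696 × $7,747 = 744.55; East Overpass 273/1,696 × $7,747 = 1,247.01; Thornfield Corridor 607/1,696 × $7,747 = 2,772.66; Garrison Annex 653/1,696 × $7,747 = 2,982.78.
At nearest $1: West Bridge $745; East Overpass $1,247; Thornfield Corridor $2,773; Garrison Annex $2,983. Sum = $7,748.
Difference $7,747 − $7,748 = −$1 applied to largest clients served (Garrison Annex): Garrison Annex becomes $2,982.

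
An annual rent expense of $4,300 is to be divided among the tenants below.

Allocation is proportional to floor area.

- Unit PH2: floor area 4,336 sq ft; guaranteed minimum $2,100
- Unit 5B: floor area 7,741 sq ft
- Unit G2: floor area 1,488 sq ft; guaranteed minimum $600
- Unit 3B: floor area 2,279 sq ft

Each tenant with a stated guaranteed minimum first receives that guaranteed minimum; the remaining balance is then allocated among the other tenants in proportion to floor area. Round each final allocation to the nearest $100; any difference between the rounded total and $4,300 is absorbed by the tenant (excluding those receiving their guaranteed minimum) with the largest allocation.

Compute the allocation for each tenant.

Minimums first: Unit PH2 $2,100; Unit G2 $600. Residual $1,600.
Residual split over remaining floor area 10,020: Unit 5B 1,236.09 → $1,200; Unit 3B 363.91 → $400.

Unit PH2: $2,100; Unit 5B: $1,200; Unit G2: $600; Unit 3B: $400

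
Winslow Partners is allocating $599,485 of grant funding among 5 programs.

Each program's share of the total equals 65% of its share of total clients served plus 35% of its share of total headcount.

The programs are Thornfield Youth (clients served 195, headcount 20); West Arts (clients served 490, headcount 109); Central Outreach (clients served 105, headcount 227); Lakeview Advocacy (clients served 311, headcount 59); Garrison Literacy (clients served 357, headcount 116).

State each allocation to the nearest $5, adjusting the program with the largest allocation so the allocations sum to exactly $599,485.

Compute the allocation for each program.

Clients served total 1,458; headcount total 531.
Composite weights (65% clients served + 35% headcount): Thornfield Youth 0.1001; West Arts 0.2903; Central Outreach 0.1964; Lakeview Advocacy 0.1775; Garrison Literacy 0.2356.
Pro-rata amounts: Thornfield Youth 60,018.54; West Arts 174,027.80; Central Outreach 117,759.27; Lakeview Advocacy 106,431.20; Garrison Literacy 141,248.19.
Rounded to nearest $5: Thornfield Youth $60,020; West Arts $174,030; Central Outreach $117,760; Lakeview Advocacy $106,430; Garrison Literacy $141,250. Sum = $599,490.
Difference $599,485 − $599,490 = −$5 applied to largest allocation (West Arts): West Arts becomes $174,025.

Thornfield Youth: $60,020; West Arts: $174,025; Central Outreach: $117,760; Lakeview Advocacy: $106,430; Garrison Literacy: $141,250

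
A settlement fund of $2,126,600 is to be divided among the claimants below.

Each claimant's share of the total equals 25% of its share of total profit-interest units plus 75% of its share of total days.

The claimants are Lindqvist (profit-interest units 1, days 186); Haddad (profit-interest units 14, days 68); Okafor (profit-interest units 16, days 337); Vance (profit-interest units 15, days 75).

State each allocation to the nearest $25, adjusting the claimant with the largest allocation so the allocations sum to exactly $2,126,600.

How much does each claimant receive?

Lindqvist: $457,000; Haddad: $324,650; Okafor: $991,975; Vance: $352,975

Totals — profit-interest units 46, days 666.
Blended shares (25% profit-interest units + 75% days): Lindqvist 0.2149; Haddad 0.1527; Okafor 0.4665; Vance 0.1660.
Proportional shares: Lindqvist 456,994.10; Haddad 324,654.27; Okafor 991,976.02; Vance 352,975.62.
Rounded to nearest $25: Lindqvist $457,000; Haddad $324,650; Okafor $991,975; Vance $352,975. Sum = $2,126,600.
Rounded total matches; no reconciliation needed.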